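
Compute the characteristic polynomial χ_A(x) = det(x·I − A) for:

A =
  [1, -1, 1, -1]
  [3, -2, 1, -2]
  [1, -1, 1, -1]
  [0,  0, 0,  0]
x^4

Expanding det(x·I − A) (e.g. by cofactor expansion or by noting that A is similar to its Jordan form J, which has the same characteristic polynomial as A) gives
  χ_A(x) = x^4
which factors as x^4. The eigenvalues (with algebraic multiplicities) are λ = 0 with multiplicity 4.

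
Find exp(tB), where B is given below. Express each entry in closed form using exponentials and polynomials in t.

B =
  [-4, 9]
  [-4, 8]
e^{tB} =
  [-6*t*exp(2*t) + exp(2*t), 9*t*exp(2*t)]
  [-4*t*exp(2*t), 6*t*exp(2*t) + exp(2*t)]

Strategy: write B = P · J · P⁻¹ where J is a Jordan canonical form, so e^{tB} = P · e^{tJ} · P⁻¹, and e^{tJ} can be computed block-by-block.

B has Jordan form
J =
  [2, 1]
  [0, 2]
(up to reordering of blocks).

Per-block formulas:
  For a 2×2 Jordan block J_2(2): exp(t · J_2(2)) = e^(2t)·(I + t·N), where N is the 2×2 nilpotent shift.

After assembling e^{tJ} and conjugating by P, we get:

e^{tB} =
  [-6*t*exp(2*t) + exp(2*t), 9*t*exp(2*t)]
  [-4*t*exp(2*t), 6*t*exp(2*t) + exp(2*t)]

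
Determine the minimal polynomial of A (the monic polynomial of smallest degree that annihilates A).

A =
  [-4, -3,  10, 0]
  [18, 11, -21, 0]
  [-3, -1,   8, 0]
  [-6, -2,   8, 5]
x^3 - 15*x^2 + 75*x - 125

The characteristic polynomial is χ_A(x) = (x - 5)^4, so the eigenvalues are known. The minimal polynomial is
  m_A(x) = Π_λ (x − λ)^{k_λ}
where k_λ is the size of the *largest* Jordan block for λ (equivalently, the smallest k with (A − λI)^k v = 0 for every generalised eigenvector v of λ).

  λ = 5: largest Jordan block has size 3, contributing (x − 5)^3

So m_A(x) = (x - 5)^3 = x^3 - 15*x^2 + 75*x - 125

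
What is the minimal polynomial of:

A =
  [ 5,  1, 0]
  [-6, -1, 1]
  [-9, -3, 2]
x^3 - 6*x^2 + 12*x - 8

The characteristic polynomial is χ_A(x) = (x - 2)^3, so the eigenvalues are known. The minimal polynomial is
  m_A(x) = Π_λ (x − λ)^{k_λ}
where k_λ is the size of the *largest* Jordan block for λ (equivalently, the smallest k with (A − λI)^k v = 0 for every generalised eigenvector v of λ).

  λ = 2: largest Jordan block has size 3, contributing (x − 2)^3

So m_A(x) = (x - 2)^3 = x^3 - 6*x^2 + 12*x - 8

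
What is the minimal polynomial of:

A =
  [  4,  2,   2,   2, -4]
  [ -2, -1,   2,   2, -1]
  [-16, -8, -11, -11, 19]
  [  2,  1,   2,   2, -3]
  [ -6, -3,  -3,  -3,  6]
x^3

The characteristic polynomial is χ_A(x) = x^5, so the eigenvalues are known. The minimal polynomial is
  m_A(x) = Π_λ (x − λ)^{k_λ}
where k_λ is the size of the *largest* Jordan block for λ (equivalently, the smallest k with (A − λI)^k v = 0 for every generalised eigenvector v of λ).

  λ = 0: largest Jordan block has size 3, contributing (x − 0)^3

So m_A(x) = x^3 = x^3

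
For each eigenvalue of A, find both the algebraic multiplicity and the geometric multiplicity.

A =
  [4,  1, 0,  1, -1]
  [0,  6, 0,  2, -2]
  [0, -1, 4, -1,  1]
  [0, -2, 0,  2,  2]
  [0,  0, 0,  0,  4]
λ = 4: alg = 5, geom = 4

Step 1 — factor the characteristic polynomial to read off the algebraic multiplicities:
  χ_A(x) = (x - 4)^5

Step 2 — compute geometric multiplicities via the rank-nullity identity g(λ) = n − rank(A − λI):
  rank(A − (4)·I) = 1, so dim ker(A − (4)·I) = n − 1 = 4

Summary:
  λ = 4: algebraic multiplicity = 5, geometric multiplicity = 4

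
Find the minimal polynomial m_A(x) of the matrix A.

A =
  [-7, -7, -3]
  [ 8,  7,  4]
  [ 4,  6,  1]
x^3 - x^2 - 5*x - 3

The characteristic polynomial is χ_A(x) = (x - 3)*(x + 1)^2, so the eigenvalues are known. The minimal polynomial is
  m_A(x) = Π_λ (x − λ)^{k_λ}
where k_λ is the size of the *largest* Jordan block for λ (equivalently, the smallest k with (A − λI)^k v = 0 for every generalised eigenvector v of λ).

  λ = -1: largest Jordan block has size 2, contributing (x + 1)^2
  λ = 3: largest Jordan block has size 1, contributing (x − 3)

So m_A(x) = (x - 3)*(x + 1)^2 = x^3 - x^2 - 5*x - 3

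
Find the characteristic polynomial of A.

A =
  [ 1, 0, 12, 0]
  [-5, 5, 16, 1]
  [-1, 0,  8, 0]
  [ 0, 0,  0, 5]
x^4 - 19*x^3 + 135*x^2 - 425*x + 500

Expanding det(x·I − A) (e.g. by cofactor expansion or by noting that A is similar to its Jordan form J, which has the same characteristic polynomial as A) gives
  χ_A(x) = x^4 - 19*x^3 + 135*x^2 - 425*x + 500
which factors as (x - 5)^3*(x - 4). The eigenvalues (with algebraic multiplicities) are λ = 4 with multiplicity 1, λ = 5 with multiplicity 3.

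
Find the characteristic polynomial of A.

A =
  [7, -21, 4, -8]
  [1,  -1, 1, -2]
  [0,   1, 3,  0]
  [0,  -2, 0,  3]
x^4 - 12*x^3 + 54*x^2 - 108*x + 81

Expanding det(x·I − A) (e.g. by cofactor expansion or by noting that A is similar to its Jordan form J, which has the same characteristic polynomial as A) gives
  χ_A(x) = x^4 - 12*x^3 + 54*x^2 - 108*x + 81
which factors as (x - 3)^4. The eigenvalues (with algebraic multiplicities) are λ = 3 with multiplicity 4.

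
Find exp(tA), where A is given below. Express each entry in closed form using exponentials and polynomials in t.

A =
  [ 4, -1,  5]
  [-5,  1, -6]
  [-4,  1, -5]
e^{tA} =
  [t^2/2 + 4*t + 1, -t, t^2/2 + 5*t]
  [-t^2/2 - 5*t, t + 1, -t^2/2 - 6*t]
  [-t^2/2 - 4*t, t, -t^2/2 - 5*t + 1]

Strategy: write A = P · J · P⁻¹ where J is a Jordan canonical form, so e^{tA} = P · e^{tJ} · P⁻¹, and e^{tJ} can be computed block-by-block.

A has Jordan form
J =
  [0, 1, 0]
  [0, 0, 1]
  [0, 0, 0]
(up to reordering of blocks).

Per-block formulas:
  For a 3×3 Jordan block J_3(0): exp(t · J_3(0)) = e^(0t)·(I + t·N + (t^2/2)·N^2), where N is the 3×3 nilpotent shift.

After assembling e^{tJ} and conjugating by P, we get:

e^{tA} =
  [t^2/2 + 4*t + 1, -t, t^2/2 + 5*t]
  [-t^2/2 - 5*t, t + 1, -t^2/2 - 6*t]
  [-t^2/2 - 4*t, t, -t^2/2 - 5*t + 1]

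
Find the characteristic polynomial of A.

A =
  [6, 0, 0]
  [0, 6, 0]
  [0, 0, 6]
x^3 - 18*x^2 + 108*x - 216

Expanding det(x·I − A) (e.g. by cofactor expansion or by noting that A is similar to its Jordan form J, which has the same characteristic polynomial as A) gives
  χ_A(x) = x^3 - 18*x^2 + 108*x - 216
which factors as (x - 6)^3. The eigenvalues (with algebraic multiplicities) are λ = 6 with multiplicity 3.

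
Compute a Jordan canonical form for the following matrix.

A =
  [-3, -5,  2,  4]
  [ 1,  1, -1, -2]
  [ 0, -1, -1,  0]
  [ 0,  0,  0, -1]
J_3(-1) ⊕ J_1(-1)

The characteristic polynomial is
  det(x·I − A) = x^4 + 4*x^3 + 6*x^2 + 4*x + 1 = (x + 1)^4

Eigenvalues and multiplicities (the geometric multiplicity of λ is n − rank(A − λI), which equals the number of Jordan blocks for λ):
  λ = -1: algebraic multiplicity = 4, geometric multiplicity = 2

Determining the block sizes for each eigenvalue:
  λ = -1: with am = 4 and gm = 2, the partition is not yet determined (e.g. several partitions of 4 into 2 parts exist). Let N = A − (-1)·I. Computing rank(N^1) = 2, rank(N^2) = 1, rank(N^3) = 0; the number of blocks of size ≥ j is rank(N^{j−1}) − rank(N^j), giving [2, 1, 1]. So we have 1 block(s) of size 3, 1 block(s) of size 1 → block sizes [3, 1]

Assembling the blocks gives a Jordan form
J =
  [-1,  1,  0,  0]
  [ 0, -1,  1,  0]
  [ 0,  0, -1,  0]
  [ 0,  0,  0, -1]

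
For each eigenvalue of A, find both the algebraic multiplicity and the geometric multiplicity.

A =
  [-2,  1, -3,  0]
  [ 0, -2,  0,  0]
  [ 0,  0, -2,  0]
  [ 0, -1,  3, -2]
λ = -2: alg = 4, geom = 3

Step 1 — factor the characteristic polynomial to read off the algebraic multiplicities:
  χ_A(x) = (x + 2)^4

Step 2 — compute geometric multiplicities via the rank-nullity identity g(λ) = n − rank(A − λI):
  rank(A − (-2)·I) = 1, so dim ker(A − (-2)·I) = n − 1 = 3

Summary:
  λ = -2: algebraic multiplicity = 4, geometric multiplicity = 3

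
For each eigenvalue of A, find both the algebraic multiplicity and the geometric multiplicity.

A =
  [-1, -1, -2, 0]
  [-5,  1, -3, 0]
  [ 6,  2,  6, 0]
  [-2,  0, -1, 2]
λ = 2: alg = 4, geom = 2

Step 1 — factor the characteristic polynomial to read off the algebraic multiplicities:
  χ_A(x) = (x - 2)^4

Step 2 — compute geometric multiplicities via the rank-nullity identity g(λ) = n − rank(A − λI):
  rank(A − (2)·I) = 2, so dim ker(A − (2)·I) = n − 2 = 2

Summary:
  λ = 2: algebraic multiplicity = 4, geometric multiplicity = 2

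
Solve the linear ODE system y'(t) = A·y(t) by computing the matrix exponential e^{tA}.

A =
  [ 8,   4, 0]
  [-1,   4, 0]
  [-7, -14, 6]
e^{tA} =
  [2*t*exp(6*t) + exp(6*t), 4*t*exp(6*t), 0]
  [-t*exp(6*t), -2*t*exp(6*t) + exp(6*t), 0]
  [-7*t*exp(6*t), -14*t*exp(6*t), exp(6*t)]

Strategy: write A = P · J · P⁻¹ where J is a Jordan canonical form, so e^{tA} = P · e^{tJ} · P⁻¹, and e^{tJ} can be computed block-by-block.

A has Jordan form
J =
  [6, 1, 0]
  [0, 6, 0]
  [0, 0, 6]
(up to reordering of blocks).

Per-block formulas:
  For a 2×2 Jordan block J_2(6): exp(t · J_2(6)) = e^(6t)·(I + t·N), where N is the 2×2 nilpotent shift.
  For a 1×1 block at λ = 6: exp(t · [6]) = [e^(6t)].

After assembling e^{tJ} and conjugating by P, we get:

e^{tA} =
  [2*t*exp(6*t) + exp(6*t), 4*t*exp(6*t), 0]
  [-t*exp(6*t), -2*t*exp(6*t) + exp(6*t), 0]
  [-7*t*exp(6*t), -14*t*exp(6*t), exp(6*t)]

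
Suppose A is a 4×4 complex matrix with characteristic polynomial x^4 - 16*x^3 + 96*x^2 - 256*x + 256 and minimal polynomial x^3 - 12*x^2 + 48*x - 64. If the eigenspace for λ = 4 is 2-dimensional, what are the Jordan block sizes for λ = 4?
Block sizes for λ = 4: [3, 1]

Step 1 — from the characteristic polynomial, algebraic multiplicity of λ = 4 is 4. From dim ker(A − (4)·I) = 2, there are exactly 2 Jordan blocks for λ = 4.
Step 2 — from the minimal polynomial, the factor (x − 4)^3 tells us the largest block for λ = 4 has size 3.
Step 3 — with total size 4, 2 blocks, and largest block 3, the block sizes (in nonincreasing order) are [3, 1].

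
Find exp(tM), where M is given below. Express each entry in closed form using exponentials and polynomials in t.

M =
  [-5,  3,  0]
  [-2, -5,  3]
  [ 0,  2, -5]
e^{tM} =
  [-3*t^2*exp(-5*t) + exp(-5*t), 3*t*exp(-5*t), 9*t^2*exp(-5*t)/2]
  [-2*t*exp(-5*t), exp(-5*t), 3*t*exp(-5*t)]
  [-2*t^2*exp(-5*t), 2*t*exp(-5*t), 3*t^2*exp(-5*t) + exp(-5*t)]

Strategy: write M = P · J · P⁻¹ where J is a Jordan canonical form, so e^{tM} = P · e^{tJ} · P⁻¹, and e^{tJ} can be computed block-by-block.

M has Jordan form
J =
  [-5,  1,  0]
  [ 0, -5,  1]
  [ 0,  0, -5]
(up to reordering of blocks).

Per-block formulas:
  For a 3×3 Jordan block J_3(-5): exp(t · J_3(-5)) = e^(-5t)·(I + t·N + (t^2/2)·N^2), where N is the 3×3 nilpotent shift.

After assembling e^{tJ} and conjugating by P, we get:

e^{tM} =
  [-3*t^2*exp(-5*t) + exp(-5*t), 3*t*exp(-5*t), 9*t^2*exp(-5*t)/2]
  [-2*t*exp(-5*t), exp(-5*t), 3*t*exp(-5*t)]
  [-2*t^2*exp(-5*t), 2*t*exp(-5*t), 3*t^2*exp(-5*t) + exp(-5*t)]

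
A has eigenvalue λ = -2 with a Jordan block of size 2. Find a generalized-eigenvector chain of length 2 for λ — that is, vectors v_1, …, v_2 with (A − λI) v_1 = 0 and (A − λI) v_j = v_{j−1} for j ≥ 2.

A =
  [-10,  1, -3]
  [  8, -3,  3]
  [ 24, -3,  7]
A Jordan chain for λ = -2 of length 2:
v_1 = (-8, 8, 24)ᵀ
v_2 = (1, 0, 0)ᵀ

Let N = A − (-2)·I. We want v_2 with N^2 v_2 = 0 but N^1 v_2 ≠ 0; then v_{j-1} := N · v_j for j = 2, …, 2.

Pick v_2 = (1, 0, 0)ᵀ.
Then v_1 = N · v_2 = (-8, 8, 24)ᵀ.

Sanity check: (A − (-2)·I) v_1 = (0, 0, 0)ᵀ = 0. ✓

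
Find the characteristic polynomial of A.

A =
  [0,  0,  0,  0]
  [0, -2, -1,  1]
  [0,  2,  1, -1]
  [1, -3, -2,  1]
x^4

Expanding det(x·I − A) (e.g. by cofactor expansion or by noting that A is similar to its Jordan form J, which has the same characteristic polynomial as A) gives
  χ_A(x) = x^4
which factors as x^4. The eigenvalues (with algebraic multiplicities) are λ = 0 with multiplicity 4.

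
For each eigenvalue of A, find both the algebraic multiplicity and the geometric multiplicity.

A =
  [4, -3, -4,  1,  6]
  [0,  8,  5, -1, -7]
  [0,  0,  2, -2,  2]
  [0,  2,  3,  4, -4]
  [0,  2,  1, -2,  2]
λ = 4: alg = 5, geom = 2

Step 1 — factor the characteristic polynomial to read off the algebraic multiplicities:
  χ_A(x) = (x - 4)^5

Step 2 — compute geometric multiplicities via the rank-nullity identity g(λ) = n − rank(A − λI):
  rank(A − (4)·I) = 3, so dim ker(A − (4)·I) = n − 3 = 2

Summary:
  λ = 4: algebraic multiplicity = 5, geometric multiplicity = 2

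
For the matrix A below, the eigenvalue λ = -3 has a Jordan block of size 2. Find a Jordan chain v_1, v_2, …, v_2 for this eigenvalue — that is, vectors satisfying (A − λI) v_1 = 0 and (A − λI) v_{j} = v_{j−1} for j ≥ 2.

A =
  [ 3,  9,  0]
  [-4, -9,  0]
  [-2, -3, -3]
A Jordan chain for λ = -3 of length 2:
v_1 = (6, -4, -2)ᵀ
v_2 = (1, 0, 0)ᵀ

Let N = A − (-3)·I. We want v_2 with N^2 v_2 = 0 but N^1 v_2 ≠ 0; then v_{j-1} := N · v_j for j = 2, …, 2.

Pick v_2 = (1, 0, 0)ᵀ.
Then v_1 = N · v_2 = (6, -4, -2)ᵀ.

Sanity check: (A − (-3)·I) v_1 = (0, 0, 0)ᵀ = 0. ✓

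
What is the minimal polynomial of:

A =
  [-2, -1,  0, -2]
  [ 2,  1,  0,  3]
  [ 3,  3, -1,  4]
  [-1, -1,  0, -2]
x^3 + 3*x^2 + 3*x + 1

The characteristic polynomial is χ_A(x) = (x + 1)^4, so the eigenvalues are known. The minimal polynomial is
  m_A(x) = Π_λ (x − λ)^{k_λ}
where k_λ is the size of the *largest* Jordan block for λ (equivalently, the smallest k with (A − λI)^k v = 0 for every generalised eigenvector v of λ).

  λ = -1: largest Jordan block has size 3, contributing (x + 1)^3

So m_A(x) = (x + 1)^3 = x^3 + 3*x^2 + 3*x + 1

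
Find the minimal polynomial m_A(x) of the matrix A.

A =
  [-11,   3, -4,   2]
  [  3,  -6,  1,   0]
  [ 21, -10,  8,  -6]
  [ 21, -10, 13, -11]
x^3 + 15*x^2 + 75*x + 125

The characteristic polynomial is χ_A(x) = (x + 5)^4, so the eigenvalues are known. The minimal polynomial is
  m_A(x) = Π_λ (x − λ)^{k_λ}
where k_λ is the size of the *largest* Jordan block for λ (equivalently, the smallest k with (A − λI)^k v = 0 for every generalised eigenvector v of λ).

  λ = -5: largest Jordan block has size 3, contributing (x + 5)^3

So m_A(x) = (x + 5)^3 = x^3 + 15*x^2 + 75*x + 125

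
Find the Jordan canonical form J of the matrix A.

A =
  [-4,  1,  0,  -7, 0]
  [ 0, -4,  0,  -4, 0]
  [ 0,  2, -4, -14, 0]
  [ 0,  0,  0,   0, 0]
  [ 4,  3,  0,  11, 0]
J_2(-4) ⊕ J_1(-4) ⊕ J_1(0) ⊕ J_1(0)

The characteristic polynomial is
  det(x·I − A) = x^5 + 12*x^4 + 48*x^3 + 64*x^2 = x^2*(x + 4)^3

Eigenvalues and multiplicities (the geometric multiplicity of λ is n − rank(A − λI), which equals the number of Jordan blocks for λ):
  λ = -4: algebraic multiplicity = 3, geometric multiplicity = 2
  λ = 0: algebraic multiplicity = 2, geometric multiplicity = 2

Determining the block sizes for each eigenvalue:
  λ = -4: 2 blocks summing to 3 forces exactly one block of size 2 and the rest size 1 → block sizes [2, 1]
  λ = 0: gm = am = 2, so every block has size 1 → block sizes [1, 1]

Assembling the blocks gives a Jordan form
J =
  [-4,  1,  0, 0, 0]
  [ 0, -4,  0, 0, 0]
  [ 0,  0, -4, 0, 0]
  [ 0,  0,  0, 0, 0]
  [ 0,  0,  0, 0, 0]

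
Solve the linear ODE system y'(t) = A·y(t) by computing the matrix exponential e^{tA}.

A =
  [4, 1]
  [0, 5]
e^{tA} =
  [exp(4*t), exp(5*t) - exp(4*t)]
  [0, exp(5*t)]

Strategy: write A = P · J · P⁻¹ where J is a Jordan canonical form, so e^{tA} = P · e^{tJ} · P⁻¹, and e^{tJ} can be computed block-by-block.

A has Jordan form
J =
  [4, 0]
  [0, 5]
(up to reordering of blocks).

Per-block formulas:
  For a 1×1 block at λ = 4: exp(t · [4]) = [e^(4t)].
  For a 1×1 block at λ = 5: exp(t · [5]) = [e^(5t)].

After assembling e^{tJ} and conjugating by P, we get:

e^{tA} =
  [exp(4*t), exp(5*t) - exp(4*t)]
  [0, exp(5*t)]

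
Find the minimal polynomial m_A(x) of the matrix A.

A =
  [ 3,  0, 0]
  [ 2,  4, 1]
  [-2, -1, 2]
x^2 - 6*x + 9

The characteristic polynomial is χ_A(x) = (x - 3)^3, so the eigenvalues are known. The minimal polynomial is
  m_A(x) = Π_λ (x − λ)^{k_λ}
where k_λ is the size of the *largest* Jordan block for λ (equivalently, the smallest k with (A − λI)^k v = 0 for every generalised eigenvector v of λ).

  λ = 3: largest Jordan block has size 2, contributing (x − 3)^2

So m_A(x) = (x - 3)^2 = x^2 - 6*x + 9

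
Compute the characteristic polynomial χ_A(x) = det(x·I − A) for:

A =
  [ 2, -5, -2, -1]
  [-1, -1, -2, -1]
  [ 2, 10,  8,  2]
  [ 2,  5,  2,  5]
x^4 - 14*x^3 + 73*x^2 - 168*x + 144

Expanding det(x·I − A) (e.g. by cofactor expansion or by noting that A is similar to its Jordan form J, which has the same characteristic polynomial as A) gives
  χ_A(x) = x^4 - 14*x^3 + 73*x^2 - 168*x + 144
which factors as (x - 4)^2*(x - 3)^2. The eigenvalues (with algebraic multiplicities) are λ = 3 with multiplicity 2, λ = 4 with multiplicity 2.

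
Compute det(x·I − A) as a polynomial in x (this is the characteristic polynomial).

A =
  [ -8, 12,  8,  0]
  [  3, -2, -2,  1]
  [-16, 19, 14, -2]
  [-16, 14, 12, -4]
x^4

Expanding det(x·I − A) (e.g. by cofactor expansion or by noting that A is similar to its Jordan form J, which has the same characteristic polynomial as A) gives
  χ_A(x) = x^4
which factors as x^4. The eigenvalues (with algebraic multiplicities) are λ = 0 with multiplicity 4.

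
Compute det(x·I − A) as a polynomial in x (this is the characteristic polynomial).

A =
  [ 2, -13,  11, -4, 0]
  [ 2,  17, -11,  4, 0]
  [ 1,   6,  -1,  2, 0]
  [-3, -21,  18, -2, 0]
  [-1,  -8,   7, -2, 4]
x^5 - 20*x^4 + 160*x^3 - 640*x^2 + 1280*x - 1024

Expanding det(x·I − A) (e.g. by cofactor expansion or by noting that A is similar to its Jordan form J, which has the same characteristic polynomial as A) gives
  χ_A(x) = x^5 - 20*x^4 + 160*x^3 - 640*x^2 + 1280*x - 1024
which factors as (x - 4)^5. The eigenvalues (with algebraic multiplicities) are λ = 4 with multiplicity 5.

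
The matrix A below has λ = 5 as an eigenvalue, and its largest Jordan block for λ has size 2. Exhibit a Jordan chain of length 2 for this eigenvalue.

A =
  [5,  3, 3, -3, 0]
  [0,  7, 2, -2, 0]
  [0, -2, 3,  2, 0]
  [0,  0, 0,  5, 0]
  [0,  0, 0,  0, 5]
A Jordan chain for λ = 5 of length 2:
v_1 = (3, 2, -2, 0, 0)ᵀ
v_2 = (0, 1, 0, 0, 0)ᵀ

Let N = A − (5)·I. We want v_2 with N^2 v_2 = 0 but N^1 v_2 ≠ 0; then v_{j-1} := N · v_j for j = 2, …, 2.

Pick v_2 = (0, 1, 0, 0, 0)ᵀ.
Then v_1 = N · v_2 = (3, 2, -2, 0, 0)ᵀ.

Sanity check: (A − (5)·I) v_1 = (0, 0, 0, 0, 0)ᵀ = 0. ✓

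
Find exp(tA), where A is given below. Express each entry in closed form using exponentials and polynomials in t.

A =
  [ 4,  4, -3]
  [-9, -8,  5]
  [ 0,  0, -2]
e^{tA} =
  [6*t*exp(-2*t) + exp(-2*t), 4*t*exp(-2*t), t^2*exp(-2*t) - 3*t*exp(-2*t)]
  [-9*t*exp(-2*t), -6*t*exp(-2*t) + exp(-2*t), -3*t^2*exp(-2*t)/2 + 5*t*exp(-2*t)]
  [0, 0, exp(-2*t)]

Strategy: write A = P · J · P⁻¹ where J is a Jordan canonical form, so e^{tA} = P · e^{tJ} · P⁻¹, and e^{tJ} can be computed block-by-block.

A has Jordan form
J =
  [-2,  1,  0]
  [ 0, -2,  1]
  [ 0,  0, -2]
(up to reordering of blocks).

Per-block formulas:
  For a 3×3 Jordan block J_3(-2): exp(t · J_3(-2)) = e^(-2t)·(I + t·N + (t^2/2)·N^2), where N is the 3×3 nilpotent shift.

After assembling e^{tJ} and conjugating by P, we get:

e^{tA} =
  [6*t*exp(-2*t) + exp(-2*t), 4*t*exp(-2*t), t^2*exp(-2*t) - 3*t*exp(-2*t)]
  [-9*t*exp(-2*t), -6*t*exp(-2*t) + exp(-2*t), -3*t^2*exp(-2*t)/2 + 5*t*exp(-2*t)]
  [0, 0, exp(-2*t)]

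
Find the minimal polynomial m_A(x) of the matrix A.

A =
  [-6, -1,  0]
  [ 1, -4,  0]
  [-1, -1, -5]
x^2 + 10*x + 25

The characteristic polynomial is χ_A(x) = (x + 5)^3, so the eigenvalues are known. The minimal polynomial is
  m_A(x) = Π_λ (x − λ)^{k_λ}
where k_λ is the size of the *largest* Jordan block for λ (equivalently, the smallest k with (A − λI)^k v = 0 for every generalised eigenvector v of λ).

  λ = -5: largest Jordan block has size 2, contributing (x + 5)^2

So m_A(x) = (x + 5)^2 = x^2 + 10*x + 25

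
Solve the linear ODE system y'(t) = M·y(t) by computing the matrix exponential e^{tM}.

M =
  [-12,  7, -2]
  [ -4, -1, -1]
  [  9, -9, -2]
e^{tM} =
  [3*t^2*exp(-5*t)/2 - 7*t*exp(-5*t) + exp(-5*t), -3*t^2*exp(-5*t)/2 + 7*t*exp(-5*t), t^2*exp(-5*t)/2 - 2*t*exp(-5*t)]
  [3*t^2*exp(-5*t)/2 - 4*t*exp(-5*t), -3*t^2*exp(-5*t)/2 + 4*t*exp(-5*t) + exp(-5*t), t^2*exp(-5*t)/2 - t*exp(-5*t)]
  [9*t*exp(-5*t), -9*t*exp(-5*t), 3*t*exp(-5*t) + exp(-5*t)]

Strategy: write M = P · J · P⁻¹ where J is a Jordan canonical form, so e^{tM} = P · e^{tJ} · P⁻¹, and e^{tJ} can be computed block-by-block.

M has Jordan form
J =
  [-5,  1,  0]
  [ 0, -5,  1]
  [ 0,  0, -5]
(up to reordering of blocks).

Per-block formulas:
  For a 3×3 Jordan block J_3(-5): exp(t · J_3(-5)) = e^(-5t)·(I + t·N + (t^2/2)·N^2), where N is the 3×3 nilpotent shift.

After assembling e^{tJ} and conjugating by P, we get:

e^{tM} =
  [3*t^2*exp(-5*t)/2 - 7*t*exp(-5*t) + exp(-5*t), -3*t^2*exp(-5*t)/2 + 7*t*exp(-5*t), t^2*exp(-5*t)/2 - 2*t*exp(-5*t)]
  [3*t^2*exp(-5*t)/2 - 4*t*exp(-5*t), -3*t^2*exp(-5*t)/2 + 4*t*exp(-5*t) + exp(-5*t), t^2*exp(-5*t)/2 - t*exp(-5*t)]
  [9*t*exp(-5*t), -9*t*exp(-5*t), 3*t*exp(-5*t) + exp(-5*t)]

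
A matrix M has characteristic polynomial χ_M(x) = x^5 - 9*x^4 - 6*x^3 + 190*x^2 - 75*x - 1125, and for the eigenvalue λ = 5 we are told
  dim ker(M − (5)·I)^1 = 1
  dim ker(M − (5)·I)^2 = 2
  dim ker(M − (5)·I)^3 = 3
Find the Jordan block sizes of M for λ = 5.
Block sizes for λ = 5: [3]

From the dimensions of kernels of powers, the number of Jordan blocks of size at least j is d_j − d_{j−1} where d_j = dim ker(N^j) (with d_0 = 0). Computing the differences gives [1, 1, 1].
The number of blocks of size exactly k is (#blocks of size ≥ k) − (#blocks of size ≥ k + 1), so the partition is: 1 block(s) of size 3.
In nonincreasing order the block sizes are [3].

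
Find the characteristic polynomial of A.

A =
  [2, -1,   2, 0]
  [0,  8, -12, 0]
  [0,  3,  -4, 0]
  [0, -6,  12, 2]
x^4 - 8*x^3 + 24*x^2 - 32*x + 16

Expanding det(x·I − A) (e.g. by cofactor expansion or by noting that A is similar to its Jordan form J, which has the same characteristic polynomial as A) gives
  χ_A(x) = x^4 - 8*x^3 + 24*x^2 - 32*x + 16
which factors as (x - 2)^4. The eigenvalues (with algebraic multiplicities) are λ = 2 with multiplicity 4.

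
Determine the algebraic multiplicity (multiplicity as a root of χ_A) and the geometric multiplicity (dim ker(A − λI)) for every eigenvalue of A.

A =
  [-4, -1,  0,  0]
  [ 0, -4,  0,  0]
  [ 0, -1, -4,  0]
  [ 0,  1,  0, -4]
λ = -4: alg = 4, geom = 3

Step 1 — factor the characteristic polynomial to read off the algebraic multiplicities:
  χ_A(x) = (x + 4)^4

Step 2 — compute geometric multiplicities via the rank-nullity identity g(λ) = n − rank(A − λI):
  rank(A − (-4)·I) = 1, so dim ker(A − (-4)·I) = n − 1 = 3

Summary:
  λ = -4: algebraic multiplicity = 4, geometric multiplicity = 3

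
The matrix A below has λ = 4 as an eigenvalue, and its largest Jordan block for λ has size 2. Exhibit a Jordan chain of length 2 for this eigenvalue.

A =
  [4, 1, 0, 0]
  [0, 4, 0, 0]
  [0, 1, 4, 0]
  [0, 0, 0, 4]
A Jordan chain for λ = 4 of length 2:
v_1 = (1, 0, 1, 0)ᵀ
v_2 = (0, 1, 0, 0)ᵀ

Let N = A − (4)·I. We want v_2 with N^2 v_2 = 0 but N^1 v_2 ≠ 0; then v_{j-1} := N · v_j for j = 2, …, 2.

Pick v_2 = (0, 1, 0, 0)ᵀ.
Then v_1 = N · v_2 = (1, 0, 1, 0)ᵀ.

Sanity check: (A − (4)·I) v_1 = (0, 0, 0, 0)ᵀ = 0. ✓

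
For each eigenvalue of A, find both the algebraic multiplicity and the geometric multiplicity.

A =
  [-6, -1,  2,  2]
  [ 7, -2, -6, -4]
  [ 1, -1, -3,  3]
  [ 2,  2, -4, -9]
λ = -5: alg = 4, geom = 2

Step 1 — factor the characteristic polynomial to read off the algebraic multiplicities:
  χ_A(x) = (x + 5)^4

Step 2 — compute geometric multiplicities via the rank-nullity identity g(λ) = n − rank(A − λI):
  rank(A − (-5)·I) = 2, so dim ker(A − (-5)·I) = n − 2 = 2

Summary:
  λ = -5: algebraic multiplicity = 4, geometric multiplicity = 2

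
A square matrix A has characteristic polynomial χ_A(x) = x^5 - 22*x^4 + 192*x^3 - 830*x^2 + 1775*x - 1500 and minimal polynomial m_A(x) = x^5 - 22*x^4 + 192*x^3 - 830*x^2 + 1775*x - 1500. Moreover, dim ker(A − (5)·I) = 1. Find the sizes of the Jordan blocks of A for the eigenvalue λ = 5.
Block sizes for λ = 5: [3]

Step 1 — from the characteristic polynomial, algebraic multiplicity of λ = 5 is 3. From dim ker(A − (5)·I) = 1, there are exactly 1 Jordan blocks for λ = 5.
Step 2 — from the minimal polynomial, the factor (x − 5)^3 tells us the largest block for λ = 5 has size 3.
Step 3 — with total size 3, 1 blocks, and largest block 3, the block sizes (in nonincreasing order) are [3].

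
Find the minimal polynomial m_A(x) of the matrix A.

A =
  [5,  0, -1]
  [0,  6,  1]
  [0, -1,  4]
x^3 - 15*x^2 + 75*x - 125

The characteristic polynomial is χ_A(x) = (x - 5)^3, so the eigenvalues are known. The minimal polynomial is
  m_A(x) = Π_λ (x − λ)^{k_λ}
where k_λ is the size of the *largest* Jordan block for λ (equivalently, the smallest k with (A − λI)^k v = 0 for every generalised eigenvector v of λ).

  λ = 5: largest Jordan block has size 3, contributing (x − 5)^3

So m_A(x) = (x - 5)^3 = x^3 - 15*x^2 + 75*x - 125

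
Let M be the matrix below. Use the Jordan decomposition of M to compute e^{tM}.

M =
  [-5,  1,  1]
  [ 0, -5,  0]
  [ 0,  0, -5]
e^{tM} =
  [exp(-5*t), t*exp(-5*t), t*exp(-5*t)]
  [0, exp(-5*t), 0]
  [0, 0, exp(-5*t)]

Strategy: write M = P · J · P⁻¹ where J is a Jordan canonical form, so e^{tM} = P · e^{tJ} · P⁻¹, and e^{tJ} can be computed block-by-block.

M has Jordan form
J =
  [-5,  1,  0]
  [ 0, -5,  0]
  [ 0,  0, -5]
(up to reordering of blocks).

Per-block formulas:
  For a 1×1 block at λ = -5: exp(t · [-5]) = [e^(-5t)].
  For a 2×2 Jordan block J_2(-5): exp(t · J_2(-5)) = e^(-5t)·(I + t·N), where N is the 2×2 nilpotent shift.

After assembling e^{tJ} and conjugating by P, we get:

e^{tM} =
  [exp(-5*t), t*exp(-5*t), t*exp(-5*t)]
  [0, exp(-5*t), 0]
  [0, 0, exp(-5*t)]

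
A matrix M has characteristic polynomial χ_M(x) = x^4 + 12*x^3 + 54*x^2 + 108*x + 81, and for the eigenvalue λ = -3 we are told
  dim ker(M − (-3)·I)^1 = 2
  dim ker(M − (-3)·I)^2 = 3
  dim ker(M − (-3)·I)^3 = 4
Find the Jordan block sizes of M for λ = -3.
Block sizes for λ = -3: [3, 1]

From the dimensions of kernels of powers, the number of Jordan blocks of size at least j is d_j − d_{j−1} where d_j = dim ker(N^j) (with d_0 = 0). Computing the differences gives [2, 1, 1].
The number of blocks of size exactly k is (#blocks of size ≥ k) − (#blocks of size ≥ k + 1), so the partition is: 1 block(s) of size 1, 1 block(s) of size 3.
In nonincreasing order the block sizes are [3, 1].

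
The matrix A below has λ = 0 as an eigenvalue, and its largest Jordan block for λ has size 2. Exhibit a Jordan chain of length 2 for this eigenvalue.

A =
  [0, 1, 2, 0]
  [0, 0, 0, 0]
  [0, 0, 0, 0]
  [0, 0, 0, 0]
A Jordan chain for λ = 0 of length 2:
v_1 = (1, 0, 0, 0)ᵀ
v_2 = (0, 1, 0, 0)ᵀ

Let N = A − (0)·I. We want v_2 with N^2 v_2 = 0 but N^1 v_2 ≠ 0; then v_{j-1} := N · v_j for j = 2, …, 2.

Pick v_2 = (0, 1, 0, 0)ᵀ.
Then v_1 = N · v_2 = (1, 0, 0, 0)ᵀ.

Sanity check: (A − (0)·I) v_1 = (0, 0, 0, 0)ᵀ = 0. ✓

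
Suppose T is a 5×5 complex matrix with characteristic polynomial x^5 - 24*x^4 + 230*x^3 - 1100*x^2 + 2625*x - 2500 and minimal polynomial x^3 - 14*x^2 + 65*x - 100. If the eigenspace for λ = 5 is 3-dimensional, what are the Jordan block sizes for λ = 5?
Block sizes for λ = 5: [2, 1, 1]

Step 1 — from the characteristic polynomial, algebraic multiplicity of λ = 5 is 4. From dim ker(T − (5)·I) = 3, there are exactly 3 Jordan blocks for λ = 5.
Step 2 — from the minimal polynomial, the factor (x − 5)^2 tells us the largest block for λ = 5 has size 2.
Step 3 — with total size 4, 3 blocks, and largest block 2, the block sizes (in nonincreasing order) are [2, 1, 1].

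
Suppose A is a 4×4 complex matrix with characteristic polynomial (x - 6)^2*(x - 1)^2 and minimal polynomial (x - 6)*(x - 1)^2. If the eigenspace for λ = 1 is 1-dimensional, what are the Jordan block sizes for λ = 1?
Block sizes for λ = 1: [2]

Step 1 — from the characteristic polynomial, algebraic multiplicity of λ = 1 is 2. From dim ker(A − (1)·I) = 1, there are exactly 1 Jordan blocks for λ = 1.
Step 2 — from the minimal polynomial, the factor (x − 1)^2 tells us the largest block for λ = 1 has size 2.
Step 3 — with total size 2, 1 blocks, and largest block 2, the block sizes (in nonincreasing order) are [2].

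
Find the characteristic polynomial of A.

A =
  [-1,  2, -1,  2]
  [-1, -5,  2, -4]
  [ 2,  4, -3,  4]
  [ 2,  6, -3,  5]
x^4 + 4*x^3 + 6*x^2 + 4*x + 1

Expanding det(x·I − A) (e.g. by cofactor expansion or by noting that A is similar to its Jordan form J, which has the same characteristic polynomial as A) gives
  χ_A(x) = x^4 + 4*x^3 + 6*x^2 + 4*x + 1
which factors as (x + 1)^4. The eigenvalues (with algebraic multiplicities) are λ = -1 with multiplicity 4.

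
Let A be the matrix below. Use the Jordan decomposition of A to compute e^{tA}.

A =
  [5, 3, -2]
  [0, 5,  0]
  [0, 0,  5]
e^{tA} =
  [exp(5*t), 3*t*exp(5*t), -2*t*exp(5*t)]
  [0, exp(5*t), 0]
  [0, 0, exp(5*t)]

Strategy: write A = P · J · P⁻¹ where J is a Jordan canonical form, so e^{tA} = P · e^{tJ} · P⁻¹, and e^{tJ} can be computed block-by-block.

A has Jordan form
J =
  [5, 1, 0]
  [0, 5, 0]
  [0, 0, 5]
(up to reordering of blocks).

Per-block formulas:
  For a 1×1 block at λ = 5: exp(t · [5]) = [e^(5t)].
  For a 2×2 Jordan block J_2(5): exp(t · J_2(5)) = e^(5t)·(I + t·N), where N is the 2×2 nilpotent shift.

After assembling e^{tJ} and conjugating by P, we get:

e^{tA} =
  [exp(5*t), 3*t*exp(5*t), -2*t*exp(5*t)]
  [0, exp(5*t), 0]
  [0, 0, exp(5*t)]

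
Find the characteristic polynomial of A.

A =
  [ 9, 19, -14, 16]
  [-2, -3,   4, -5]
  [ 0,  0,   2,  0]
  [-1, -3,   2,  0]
x^4 - 8*x^3 + 24*x^2 - 32*x + 16

Expanding det(x·I − A) (e.g. by cofactor expansion or by noting that A is similar to its Jordan form J, which has the same characteristic polynomial as A) gives
  χ_A(x) = x^4 - 8*x^3 + 24*x^2 - 32*x + 16
which factors as (x - 2)^4. The eigenvalues (with algebraic multiplicities) are λ = 2 with multiplicity 4.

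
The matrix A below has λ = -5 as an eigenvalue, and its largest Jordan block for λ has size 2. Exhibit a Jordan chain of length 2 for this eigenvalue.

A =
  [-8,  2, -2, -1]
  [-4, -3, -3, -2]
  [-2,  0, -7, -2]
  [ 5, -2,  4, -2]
A Jordan chain for λ = -5 of length 2:
v_1 = (-3, -4, -2, 5)ᵀ
v_2 = (1, 0, 0, 0)ᵀ

Let N = A − (-5)·I. We want v_2 with N^2 v_2 = 0 but N^1 v_2 ≠ 0; then v_{j-1} := N · v_j for j = 2, …, 2.

Pick v_2 = (1, 0, 0, 0)ᵀ.
Then v_1 = N · v_2 = (-3, -4, -2, 5)ᵀ.

Sanity check: (A − (-5)·I) v_1 = (0, 0, 0, 0)ᵀ = 0. ✓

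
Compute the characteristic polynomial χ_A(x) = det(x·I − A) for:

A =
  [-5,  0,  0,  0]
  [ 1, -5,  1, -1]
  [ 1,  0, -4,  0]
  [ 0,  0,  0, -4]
x^4 + 18*x^3 + 121*x^2 + 360*x + 400

Expanding det(x·I − A) (e.g. by cofactor expansion or by noting that A is similar to its Jordan form J, which has the same characteristic polynomial as A) gives
  χ_A(x) = x^4 + 18*x^3 + 121*x^2 + 360*x + 400
which factors as (x + 4)^2*(x + 5)^2. The eigenvalues (with algebraic multiplicities) are λ = -5 with multiplicity 2, λ = -4 with multiplicity 2.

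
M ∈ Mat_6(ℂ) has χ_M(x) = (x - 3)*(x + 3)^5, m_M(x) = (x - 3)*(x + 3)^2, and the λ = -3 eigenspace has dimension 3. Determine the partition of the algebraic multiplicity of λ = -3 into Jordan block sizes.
Block sizes for λ = -3: [2, 2, 1]

Step 1 — from the characteristic polynomial, algebraic multiplicity of λ = -3 is 5. From dim ker(M − (-3)·I) = 3, there are exactly 3 Jordan blocks for λ = -3.
Step 2 — from the minimal polynomial, the factor (x + 3)^2 tells us the largest block for λ = -3 has size 2.
Step 3 — with total size 5, 3 blocks, and largest block 2, the block sizes (in nonincreasing order) are [2, 2, 1].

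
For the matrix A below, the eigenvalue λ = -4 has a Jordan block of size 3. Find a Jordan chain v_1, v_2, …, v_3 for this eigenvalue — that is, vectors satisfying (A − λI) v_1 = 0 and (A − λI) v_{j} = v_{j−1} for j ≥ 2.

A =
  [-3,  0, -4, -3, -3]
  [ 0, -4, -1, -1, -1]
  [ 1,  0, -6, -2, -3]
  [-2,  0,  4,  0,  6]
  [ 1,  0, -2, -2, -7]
A Jordan chain for λ = -4 of length 3:
v_1 = (-2, 0, -2, 4, -2)ᵀ
v_2 = (-4, -1, -2, 4, -2)ᵀ
v_3 = (0, 0, 1, 0, 0)ᵀ

Let N = A − (-4)·I. We want v_3 with N^3 v_3 = 0 but N^2 v_3 ≠ 0; then v_{j-1} := N · v_j for j = 3, …, 2.

Pick v_3 = (0, 0, 1, 0, 0)ᵀ.
Then v_2 = N · v_3 = (-4, -1, -2, 4, -2)ᵀ.
Then v_1 = N · v_2 = (-2, 0, -2, 4, -2)ᵀ.

Sanity check: (A − (-4)·I) v_1 = (0, 0, 0, 0, 0)ᵀ = 0. ✓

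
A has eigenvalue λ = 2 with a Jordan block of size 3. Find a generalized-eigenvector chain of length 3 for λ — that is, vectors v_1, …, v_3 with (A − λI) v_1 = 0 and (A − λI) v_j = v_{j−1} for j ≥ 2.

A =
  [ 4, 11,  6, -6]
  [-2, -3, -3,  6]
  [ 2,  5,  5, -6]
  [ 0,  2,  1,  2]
A Jordan chain for λ = 2 of length 3:
v_1 = (-6, 0, 0, -2)ᵀ
v_2 = (2, -2, 2, 0)ᵀ
v_3 = (1, 0, 0, 0)ᵀ

Let N = A − (2)·I. We want v_3 with N^3 v_3 = 0 but N^2 v_3 ≠ 0; then v_{j-1} := N · v_j for j = 3, …, 2.

Pick v_3 = (1, 0, 0, 0)ᵀ.
Then v_2 = N · v_3 = (2, -2, 2, 0)ᵀ.
Then v_1 = N · v_2 = (-6, 0, 0, -2)ᵀ.

Sanity check: (A − (2)·I) v_1 = (0, 0, 0, 0)ᵀ = 0. ✓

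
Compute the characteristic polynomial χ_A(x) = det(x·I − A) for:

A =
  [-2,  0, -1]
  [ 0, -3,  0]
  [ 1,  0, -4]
x^3 + 9*x^2 + 27*x + 27

Expanding det(x·I − A) (e.g. by cofactor expansion or by noting that A is similar to its Jordan form J, which has the same characteristic polynomial as A) gives
  χ_A(x) = x^3 + 9*x^2 + 27*x + 27
which factors as (x + 3)^3. The eigenvalues (with algebraic multiplicities) are λ = -3 with multiplicity 3.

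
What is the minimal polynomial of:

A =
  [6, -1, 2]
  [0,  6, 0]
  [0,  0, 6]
x^2 - 12*x + 36

The characteristic polynomial is χ_A(x) = (x - 6)^3, so the eigenvalues are known. The minimal polynomial is
  m_A(x) = Π_λ (x − λ)^{k_λ}
where k_λ is the size of the *largest* Jordan block for λ (equivalently, the smallest k with (A − λI)^k v = 0 for every generalised eigenvector v of λ).

  λ = 6: largest Jordan block has size 2, contributing (x − 6)^2

So m_A(x) = (x - 6)^2 = x^2 - 12*x + 36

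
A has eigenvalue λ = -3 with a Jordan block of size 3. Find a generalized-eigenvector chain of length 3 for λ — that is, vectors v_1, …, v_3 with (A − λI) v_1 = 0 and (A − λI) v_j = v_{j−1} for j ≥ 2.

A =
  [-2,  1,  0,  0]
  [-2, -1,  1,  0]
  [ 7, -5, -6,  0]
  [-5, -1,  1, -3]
A Jordan chain for λ = -3 of length 3:
v_1 = (-1, 1, -4, 4)ᵀ
v_2 = (1, -2, 7, -5)ᵀ
v_3 = (1, 0, 0, 0)ᵀ

Let N = A − (-3)·I. We want v_3 with N^3 v_3 = 0 but N^2 v_3 ≠ 0; then v_{j-1} := N · v_j for j = 3, …, 2.

Pick v_3 = (1, 0, 0, 0)ᵀ.
Then v_2 = N · v_3 = (1, -2, 7, -5)ᵀ.
Then v_1 = N · v_2 = (-1, 1, -4, 4)ᵀ.

Sanity check: (A − (-3)·I) v_1 = (0, 0, 0, 0)ᵀ = 0. ✓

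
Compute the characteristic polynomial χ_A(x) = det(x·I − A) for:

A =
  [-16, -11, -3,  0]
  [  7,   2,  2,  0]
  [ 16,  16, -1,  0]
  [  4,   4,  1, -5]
x^4 + 20*x^3 + 150*x^2 + 500*x + 625

Expanding det(x·I − A) (e.g. by cofactor expansion or by noting that A is similar to its Jordan form J, which has the same characteristic polynomial as A) gives
  χ_A(x) = x^4 + 20*x^3 + 150*x^2 + 500*x + 625
which factors as (x + 5)^4. The eigenvalues (with algebraic multiplicities) are λ = -5 with multiplicity 4.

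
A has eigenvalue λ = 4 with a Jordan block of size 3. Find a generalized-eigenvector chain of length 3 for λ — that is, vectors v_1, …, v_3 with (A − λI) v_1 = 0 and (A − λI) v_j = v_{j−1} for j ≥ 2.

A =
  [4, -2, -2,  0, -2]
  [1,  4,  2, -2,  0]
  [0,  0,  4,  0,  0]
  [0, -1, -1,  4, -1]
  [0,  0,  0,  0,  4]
A Jordan chain for λ = 4 of length 3:
v_1 = (-2, 0, 0, -1, 0)ᵀ
v_2 = (0, 1, 0, 0, 0)ᵀ
v_3 = (1, 0, 0, 0, 0)ᵀ

Let N = A − (4)·I. We want v_3 with N^3 v_3 = 0 but N^2 v_3 ≠ 0; then v_{j-1} := N · v_j for j = 3, …, 2.

Pick v_3 = (1, 0, 0, 0, 0)ᵀ.
Then v_2 = N · v_3 = (0, 1, 0, 0, 0)ᵀ.
Then v_1 = N · v_2 = (-2, 0, 0, -1, 0)ᵀ.

Sanity check: (A − (4)·I) v_1 = (0, 0, 0, 0, 0)ᵀ = 0. ✓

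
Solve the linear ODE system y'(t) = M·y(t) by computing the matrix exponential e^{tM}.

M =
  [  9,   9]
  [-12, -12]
e^{tM} =
  [4 - 3*exp(-3*t), 3 - 3*exp(-3*t)]
  [-4 + 4*exp(-3*t), -3 + 4*exp(-3*t)]

Strategy: write M = P · J · P⁻¹ where J is a Jordan canonical form, so e^{tM} = P · e^{tJ} · P⁻¹, and e^{tJ} can be computed block-by-block.

M has Jordan form
J =
  [-3, 0]
  [ 0, 0]
(up to reordering of blocks).

Per-block formulas:
  For a 1×1 block at λ = 0: exp(t · [0]) = [e^(0t)].
  For a 1×1 block at λ = -3: exp(t · [-3]) = [e^(-3t)].

After assembling e^{tJ} and conjugating by P, we get:

e^{tM} =
  [4 - 3*exp(-3*t), 3 - 3*exp(-3*t)]
  [-4 + 4*exp(-3*t), -3 + 4*exp(-3*t)]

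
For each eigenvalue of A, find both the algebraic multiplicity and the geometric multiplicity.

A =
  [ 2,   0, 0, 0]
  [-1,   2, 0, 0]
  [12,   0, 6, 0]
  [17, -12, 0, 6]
λ = 2: alg = 2, geom = 1; λ = 6: alg = 2, geom = 2

Step 1 — factor the characteristic polynomial to read off the algebraic multiplicities:
  χ_A(x) = (x - 6)^2*(x - 2)^2

Step 2 — compute geometric multiplicities via the rank-nullity identity g(λ) = n − rank(A − λI):
  rank(A − (2)·I) = 3, so dim ker(A − (2)·I) = n − 3 = 1
  rank(A − (6)·I) = 2, so dim ker(A − (6)·I) = n − 2 = 2

Summary:
  λ = 2: algebraic multiplicity = 2, geometric multiplicity = 1
  λ = 6: algebraic multiplicity = 2, geometric multiplicity = 2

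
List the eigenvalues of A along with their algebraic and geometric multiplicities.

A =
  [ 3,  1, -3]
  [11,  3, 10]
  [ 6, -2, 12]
λ = 6: alg = 3, geom = 1

Step 1 — factor the characteristic polynomial to read off the algebraic multiplicities:
  χ_A(x) = (x - 6)^3

Step 2 — compute geometric multiplicities via the rank-nullity identity g(λ) = n − rank(A − λI):
  rank(A − (6)·I) = 2, so dim ker(A − (6)·I) = n − 2 = 1

Summary:
  λ = 6: algebraic multiplicity = 3, geometric multiplicity = 1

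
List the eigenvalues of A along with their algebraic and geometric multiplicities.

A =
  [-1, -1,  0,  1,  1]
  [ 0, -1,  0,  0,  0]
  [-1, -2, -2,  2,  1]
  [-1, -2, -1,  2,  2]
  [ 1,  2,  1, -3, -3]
λ = -1: alg = 5, geom = 2

Step 1 — factor the characteristic polynomial to read off the algebraic multiplicities:
  χ_A(x) = (x + 1)^5

Step 2 — compute geometric multiplicities via the rank-nullity identity g(λ) = n − rank(A − λI):
  rank(A − (-1)·I) = 3, so dim ker(A − (-1)·I) = n − 3 = 2

Summary:
  λ = -1: algebraic multiplicity = 5, geometric multiplicity = 2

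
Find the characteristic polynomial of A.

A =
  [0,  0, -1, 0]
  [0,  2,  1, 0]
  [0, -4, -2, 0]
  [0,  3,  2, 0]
x^4

Expanding det(x·I − A) (e.g. by cofactor expansion or by noting that A is similar to its Jordan form J, which has the same characteristic polynomial as A) gives
  χ_A(x) = x^4
which factors as x^4. The eigenvalues (with algebraic multiplicities) are λ = 0 with multiplicity 4.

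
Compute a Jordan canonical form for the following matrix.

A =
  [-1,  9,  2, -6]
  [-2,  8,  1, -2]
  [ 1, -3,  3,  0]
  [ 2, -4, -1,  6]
J_3(4) ⊕ J_1(4)

The characteristic polynomial is
  det(x·I − A) = x^4 - 16*x^3 + 96*x^2 - 256*x + 256 = (x - 4)^4

Eigenvalues and multiplicities (the geometric multiplicity of λ is n − rank(A − λI), which equals the number of Jordan blocks for λ):
  λ = 4: algebraic multiplicity = 4, geometric multiplicity = 2

Determining the block sizes for each eigenvalue:
  λ = 4: with am = 4 and gm = 2, the partition is not yet determined (e.g. several partitions of 4 into 2 parts exist). Let N = A − (4)·I. Computing rank(N^1) = 2, rank(N^2) = 1, rank(N^3) = 0; the number of blocks of size ≥ j is rank(N^{j−1}) − rank(N^j), giving [2, 1, 1]. So we have 1 block(s) of size 3, 1 block(s) of size 1 → block sizes [3, 1]

Assembling the blocks gives a Jordan form
J =
  [4, 1, 0, 0]
  [0, 4, 1, 0]
  [0, 0, 4, 0]
  [0, 0, 0, 4]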